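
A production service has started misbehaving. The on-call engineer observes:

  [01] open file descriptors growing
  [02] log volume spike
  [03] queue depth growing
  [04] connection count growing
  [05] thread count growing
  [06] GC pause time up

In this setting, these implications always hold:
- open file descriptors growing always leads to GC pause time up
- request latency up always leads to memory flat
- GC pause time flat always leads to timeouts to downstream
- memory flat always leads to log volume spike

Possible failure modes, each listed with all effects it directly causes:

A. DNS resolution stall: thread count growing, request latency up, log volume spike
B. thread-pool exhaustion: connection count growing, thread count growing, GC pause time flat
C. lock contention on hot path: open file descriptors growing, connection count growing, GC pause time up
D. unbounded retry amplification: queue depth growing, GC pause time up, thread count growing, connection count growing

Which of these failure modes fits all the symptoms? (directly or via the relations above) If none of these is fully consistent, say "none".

none

Per-candidate check:
(A) DNS resolution stall — does not account for open file descriptors growing, queue depth growing, connection count growing, GC pause time up
(B) thread-pool exhaustion — open file descriptors growing miss; log volume spike miss; queue depth growing miss; connection count growing match; thread count growing match; GC pause time up miss
(C) lock contention on hot path — open file descriptors growing match; log volume spike miss; queue depth growing miss; connection count growing match; thread count growing miss; GC pause time up match
(D) unbounded retry amplification — does not account for open file descriptors growing, log volume spike
No candidate is consistent with all observations.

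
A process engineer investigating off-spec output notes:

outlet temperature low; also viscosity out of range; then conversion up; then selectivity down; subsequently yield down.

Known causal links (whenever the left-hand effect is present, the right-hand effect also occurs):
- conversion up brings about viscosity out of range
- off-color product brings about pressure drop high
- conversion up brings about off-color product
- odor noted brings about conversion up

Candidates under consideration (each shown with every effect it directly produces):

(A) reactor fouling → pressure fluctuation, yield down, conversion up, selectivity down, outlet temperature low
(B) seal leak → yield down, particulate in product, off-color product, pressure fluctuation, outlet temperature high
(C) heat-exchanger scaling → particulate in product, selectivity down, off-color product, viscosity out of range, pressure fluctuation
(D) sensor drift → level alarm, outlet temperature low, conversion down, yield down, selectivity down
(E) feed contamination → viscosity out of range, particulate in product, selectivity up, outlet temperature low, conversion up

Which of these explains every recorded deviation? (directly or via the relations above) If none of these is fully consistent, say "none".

Testing each hypothesis:
(A) reactor fouling — accounts for every observation (viscosity out of range through conversion up → viscosity out of range)
(B) seal leak — fails on outlet temperature low, viscosity out of range, conversion up, selectivity down (predicts outlet temperature high, not outlet temperature low)
(C) heat-exchanger scaling — does not account for outlet temperature low, conversion up, yield down
(D) sensor drift — outlet temperature low yes; viscosity out of range NO; conversion up NO; selectivity down yes; yield down yes
(E) feed contamination — outlet temperature low yes; viscosity out of range yes; conversion up yes; selectivity down NO; yield down NO
Only (A) is consistent with every observation.

A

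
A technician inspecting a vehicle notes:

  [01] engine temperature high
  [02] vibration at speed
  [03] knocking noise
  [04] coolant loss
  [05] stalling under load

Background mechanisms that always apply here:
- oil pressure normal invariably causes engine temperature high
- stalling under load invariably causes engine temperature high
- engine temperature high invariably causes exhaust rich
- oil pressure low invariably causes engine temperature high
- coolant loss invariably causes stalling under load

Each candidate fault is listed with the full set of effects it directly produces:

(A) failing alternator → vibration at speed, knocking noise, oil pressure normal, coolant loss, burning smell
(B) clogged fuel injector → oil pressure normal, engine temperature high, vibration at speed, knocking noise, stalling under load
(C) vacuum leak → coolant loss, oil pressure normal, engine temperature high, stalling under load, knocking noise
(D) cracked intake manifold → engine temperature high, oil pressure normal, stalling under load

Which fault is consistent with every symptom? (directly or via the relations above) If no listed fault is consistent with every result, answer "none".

A

Testing each hypothesis:
(A) failing alternator — accounts for every observation (engine temperature high through oil pressure normal → engine temperature high)
(B) clogged fuel injector — engine temperature high match; vibration at speed match; knocking noise match; coolant loss miss; stalling under load match
(C) vacuum leak — does not account for vibration at speed
(D) cracked intake manifold — engine temperature high match; vibration at speed miss; knocking noise miss; coolant loss miss; stalling under load match
(A) alone accounts for all the evidence.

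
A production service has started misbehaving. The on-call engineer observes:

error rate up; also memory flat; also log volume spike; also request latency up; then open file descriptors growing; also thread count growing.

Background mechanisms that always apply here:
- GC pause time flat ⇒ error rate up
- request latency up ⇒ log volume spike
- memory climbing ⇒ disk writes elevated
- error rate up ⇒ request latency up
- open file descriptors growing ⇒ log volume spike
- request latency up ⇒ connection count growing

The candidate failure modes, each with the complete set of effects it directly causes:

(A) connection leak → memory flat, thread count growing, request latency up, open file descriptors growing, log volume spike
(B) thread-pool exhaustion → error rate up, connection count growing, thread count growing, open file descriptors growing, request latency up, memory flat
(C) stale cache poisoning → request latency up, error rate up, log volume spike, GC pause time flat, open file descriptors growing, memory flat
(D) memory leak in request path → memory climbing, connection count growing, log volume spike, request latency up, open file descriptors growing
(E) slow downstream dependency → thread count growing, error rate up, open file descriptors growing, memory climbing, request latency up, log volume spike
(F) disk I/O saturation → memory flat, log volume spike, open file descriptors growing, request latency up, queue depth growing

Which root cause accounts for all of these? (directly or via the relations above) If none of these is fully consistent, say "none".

B

Per-candidate check:
(A) connection leak — error rate up -; memory flat +; log volume spike +; request latency up +; open file descriptors growing +; thread count growing +
(B) thread-pool exhaustion — accounts for every observation (log volume spike via open file descriptors growing → log volume spike)
(C) stale cache poisoning — error rate up +; memory flat +; log volume spike +; request latency up +; open file descriptors growing +; thread count growing -
(D) memory leak in request path — fails on error rate up, memory flat, thread count growing (predicts memory climbing, not memory flat)
(E) slow downstream dependency — error rate up +; memory flat -; log volume spike +; request latency up +; open file descriptors growing +; thread count growing +
(F) disk I/O saturation — error rate up -; memory flat +; log volume spike +; request latency up +; open file descriptors growing +; thread count growing -
Only (B) is consistent with every observation.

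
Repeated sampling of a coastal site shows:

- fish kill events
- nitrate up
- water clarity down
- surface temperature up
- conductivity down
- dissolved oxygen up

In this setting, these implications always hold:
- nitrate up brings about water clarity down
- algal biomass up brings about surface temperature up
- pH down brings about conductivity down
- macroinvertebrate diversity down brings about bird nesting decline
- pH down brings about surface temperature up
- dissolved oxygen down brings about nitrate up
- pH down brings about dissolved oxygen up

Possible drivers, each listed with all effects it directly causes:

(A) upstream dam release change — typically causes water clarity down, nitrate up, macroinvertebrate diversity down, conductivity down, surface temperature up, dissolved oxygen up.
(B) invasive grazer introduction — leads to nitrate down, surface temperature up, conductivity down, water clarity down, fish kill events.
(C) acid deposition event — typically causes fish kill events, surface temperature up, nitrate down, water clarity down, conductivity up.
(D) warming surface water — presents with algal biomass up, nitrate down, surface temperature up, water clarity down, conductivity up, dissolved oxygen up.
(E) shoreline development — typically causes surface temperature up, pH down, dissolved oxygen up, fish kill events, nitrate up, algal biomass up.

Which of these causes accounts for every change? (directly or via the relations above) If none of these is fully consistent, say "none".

Per-candidate check:
(A) upstream dam release change — fish kill events NO; nitrate up yes; water clarity down yes; surface temperature up yes; conductivity down yes; dissolved oxygen up yes
(B) invasive grazer introduction — fish kill events yes; nitrate up NO; water clarity down yes; surface temperature up yes; conductivity down yes; dissolved oxygen up NO
(C) acid deposition event — fish kill events yes; nitrate up NO; water clarity down yes; surface temperature up yes; conductivity down NO; dissolved oxygen up NO
(D) warming surface water — fish kill events NO; nitrate up NO; water clarity down yes; surface temperature up yes; conductivity down NO; dissolved oxygen up yes
(E) shoreline development — accounts for every observation (water clarity down through nitrate up → water clarity down)
(E) is the only candidate with no mismatches.

E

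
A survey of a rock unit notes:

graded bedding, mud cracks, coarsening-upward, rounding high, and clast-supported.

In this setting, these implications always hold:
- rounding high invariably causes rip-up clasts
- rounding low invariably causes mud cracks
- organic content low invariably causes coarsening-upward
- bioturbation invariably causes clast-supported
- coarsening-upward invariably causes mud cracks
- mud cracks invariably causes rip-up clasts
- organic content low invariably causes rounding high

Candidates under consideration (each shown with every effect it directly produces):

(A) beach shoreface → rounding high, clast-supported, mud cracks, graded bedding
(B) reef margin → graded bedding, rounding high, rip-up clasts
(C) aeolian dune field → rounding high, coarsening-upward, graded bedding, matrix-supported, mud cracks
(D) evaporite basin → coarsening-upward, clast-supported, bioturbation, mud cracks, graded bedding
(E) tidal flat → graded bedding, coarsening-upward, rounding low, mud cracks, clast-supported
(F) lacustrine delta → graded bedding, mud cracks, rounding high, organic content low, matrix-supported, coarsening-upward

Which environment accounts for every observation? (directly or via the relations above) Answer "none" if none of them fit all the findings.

Checking each candidate against the observations:
(A) beach shoreface — graded bedding ✓; mud cracks ✓; coarsening-upward ✗; rounding high ✓; clast-supported ✓
(B) reef margin — graded bedding ✓; mud cracks ✗; coarsening-upward ✗; rounding high ✓; clast-supported ✗
(C) aeolian dune field — fails on clast-supported (predicts matrix-supported, not clast-supported)
(D) evaporite basin — graded bedding ✓; mud cracks ✓; coarsening-upward ✓; rounding high ✗; clast-supported ✓
(E) tidal flat — graded bedding ✓; mud cracks ✓; coarsening-upward ✓; rounding high ✗; clast-supported ✓
(F) lacustrine delta — graded bedding ✓; mud cracks ✓; coarsening-upward ✓; rounding high ✓; clast-supported ✗
None of the listed candidates fits everything.

none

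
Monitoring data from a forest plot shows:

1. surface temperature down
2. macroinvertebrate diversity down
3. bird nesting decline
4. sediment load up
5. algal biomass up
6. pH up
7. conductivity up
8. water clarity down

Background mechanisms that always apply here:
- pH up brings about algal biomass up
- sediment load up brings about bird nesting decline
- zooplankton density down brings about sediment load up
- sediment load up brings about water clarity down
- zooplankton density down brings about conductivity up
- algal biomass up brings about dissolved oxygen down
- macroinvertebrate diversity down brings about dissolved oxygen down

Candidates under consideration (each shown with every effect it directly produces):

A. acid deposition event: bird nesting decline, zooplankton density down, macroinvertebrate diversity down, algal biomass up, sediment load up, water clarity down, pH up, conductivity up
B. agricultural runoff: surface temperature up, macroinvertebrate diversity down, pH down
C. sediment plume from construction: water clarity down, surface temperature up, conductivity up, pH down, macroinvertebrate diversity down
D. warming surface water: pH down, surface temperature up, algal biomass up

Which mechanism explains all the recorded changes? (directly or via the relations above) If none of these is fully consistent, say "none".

none

Per-candidate check:
(A) acid deposition event — surface temperature down ✗; macroinvertebrate diversity down ✓; bird nesting decline ✓; sediment load up ✓; algal biomass up ✓; pH up ✓; conductivity up ✓; water clarity down ✓
(B) agricultural runoff — surface temperature down ✗; macroinvertebrate diversity down ✓; bird nesting decline ✗; sediment load up ✗; algal biomass up ✗; pH up ✗; conductivity up ✗; water clarity down ✗
(C) sediment plume from construction — surface temperature down ✗; macroinvertebrate diversity down ✓; bird nesting decline ✗; sediment load up ✗; algal biomass up ✗; pH up ✗; conductivity up ✓; water clarity down ✓
(D) warming surface water — fails on surface temperature down, macroinvertebrate diversity down, bird nesting decline, sediment load up, pH up, conductivity up, water clarity down (predicts surface temperature up, not surface temperature down; predicts pH down, not pH up)
None of the listed candidates fits everything.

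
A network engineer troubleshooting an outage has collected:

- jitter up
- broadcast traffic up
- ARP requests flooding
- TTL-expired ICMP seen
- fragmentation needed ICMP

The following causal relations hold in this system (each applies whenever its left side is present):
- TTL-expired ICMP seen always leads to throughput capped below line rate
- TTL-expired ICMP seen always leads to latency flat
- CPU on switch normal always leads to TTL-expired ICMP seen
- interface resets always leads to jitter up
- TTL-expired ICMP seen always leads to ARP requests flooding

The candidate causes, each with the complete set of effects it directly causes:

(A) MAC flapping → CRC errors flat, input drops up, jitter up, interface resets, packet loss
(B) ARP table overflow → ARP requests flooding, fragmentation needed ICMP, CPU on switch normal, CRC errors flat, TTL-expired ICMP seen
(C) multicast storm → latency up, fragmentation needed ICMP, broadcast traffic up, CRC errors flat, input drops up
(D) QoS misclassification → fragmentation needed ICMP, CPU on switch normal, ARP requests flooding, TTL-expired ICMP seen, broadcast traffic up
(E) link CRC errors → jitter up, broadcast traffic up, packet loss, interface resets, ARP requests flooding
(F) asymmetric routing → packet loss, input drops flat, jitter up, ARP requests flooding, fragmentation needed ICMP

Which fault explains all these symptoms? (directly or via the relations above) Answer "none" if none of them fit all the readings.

none

Testing each hypothesis:
(A) MAC flapping — does not account for broadcast traffic up, ARP requests flooding, TTL-expired ICMP seen, fragmentation needed ICMP
(B) ARP table overflow — jitter up miss; broadcast traffic up miss; ARP requests flooding match; TTL-expired ICMP seen match; fragmentation needed ICMP match
(C) multicast storm — jitter up miss; broadcast traffic up match; ARP requests flooding miss; TTL-expired ICMP seen miss; fragmentation needed ICMP match
(D) QoS misclassification — jitter up miss; broadcast traffic up match; ARP requests flooding match; TTL-expired ICMP seen match; fragmentation needed ICMP match
(E) link CRC errors — jitter up match; broadcast traffic up match; ARP requests flooding match; TTL-expired ICMP seen miss; fragmentation needed ICMP miss
(F) asymmetric routing — jitter up match; broadcast traffic up miss; ARP requests flooding match; TTL-expired ICMP seen miss; fragmentation needed ICMP match
Every candidate fails on at least one observation.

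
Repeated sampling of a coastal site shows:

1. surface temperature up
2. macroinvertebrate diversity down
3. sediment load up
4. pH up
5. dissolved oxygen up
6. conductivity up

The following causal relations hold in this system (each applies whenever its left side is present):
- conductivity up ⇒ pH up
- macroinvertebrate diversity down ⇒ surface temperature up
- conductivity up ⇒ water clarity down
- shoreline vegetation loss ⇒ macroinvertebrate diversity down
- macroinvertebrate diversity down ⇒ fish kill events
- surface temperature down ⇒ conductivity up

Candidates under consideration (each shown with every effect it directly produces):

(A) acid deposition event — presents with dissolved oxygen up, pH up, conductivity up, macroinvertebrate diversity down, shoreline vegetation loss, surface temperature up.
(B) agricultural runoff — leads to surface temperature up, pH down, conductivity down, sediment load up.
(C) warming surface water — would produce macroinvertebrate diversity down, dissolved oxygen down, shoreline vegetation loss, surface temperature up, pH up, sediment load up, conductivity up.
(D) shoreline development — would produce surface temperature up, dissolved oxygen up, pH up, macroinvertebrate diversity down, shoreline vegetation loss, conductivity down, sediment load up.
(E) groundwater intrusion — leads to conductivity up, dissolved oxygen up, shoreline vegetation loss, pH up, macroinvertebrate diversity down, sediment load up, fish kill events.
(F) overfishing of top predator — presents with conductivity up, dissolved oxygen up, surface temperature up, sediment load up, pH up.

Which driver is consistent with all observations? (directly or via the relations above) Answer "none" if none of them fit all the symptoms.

Testing each hypothesis:
(A) acid deposition event — surface temperature up yes; macroinvertebrate diversity down yes; sediment load up NO; pH up yes; dissolved oxygen up yes; conductivity up yes
(B) agricultural runoff — fails on macroinvertebrate diversity down, pH up, dissolved oxygen up, conductivity up (predicts pH down, not pH up; predicts conductivity down, not conductivity up)
(C) warming surface water — surface temperature up yes; macroinvertebrate diversity down yes; sediment load up yes; pH up yes; dissolved oxygen up NO; conductivity up yes
(D) shoreline development — surface temperature up yes; macroinvertebrate diversity down yes; sediment load up yes; pH up yes; dissolved oxygen up yes; conductivity up NO
(E) groundwater intrusion — surface temperature up yes (through macroinvertebrate diversity down → surface temperature up); macroinvertebrate diversity down yes; sediment load up yes; pH up yes; dissolved oxygen up yes; conductivity up yes
(F) overfishing of top predator — does not account for macroinvertebrate diversity down
(E) alone accounts for all the evidence.

E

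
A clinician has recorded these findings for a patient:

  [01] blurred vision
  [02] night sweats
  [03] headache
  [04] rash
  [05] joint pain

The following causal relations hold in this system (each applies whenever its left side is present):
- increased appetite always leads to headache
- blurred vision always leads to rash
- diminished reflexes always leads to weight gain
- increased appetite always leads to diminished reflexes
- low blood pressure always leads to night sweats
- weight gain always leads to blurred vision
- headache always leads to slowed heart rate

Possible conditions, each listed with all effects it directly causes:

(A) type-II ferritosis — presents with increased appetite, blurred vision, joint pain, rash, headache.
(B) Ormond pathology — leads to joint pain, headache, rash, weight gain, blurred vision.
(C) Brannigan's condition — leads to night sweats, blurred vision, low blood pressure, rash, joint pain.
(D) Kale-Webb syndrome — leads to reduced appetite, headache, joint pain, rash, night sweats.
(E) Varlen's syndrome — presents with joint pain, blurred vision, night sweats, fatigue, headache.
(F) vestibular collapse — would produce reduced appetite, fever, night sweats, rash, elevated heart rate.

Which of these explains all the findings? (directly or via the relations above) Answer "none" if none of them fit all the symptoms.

Checking each candidate against the observations:
(A) type-II ferritosis — does not account for night sweats
(B) Ormond pathology — does not account for night sweats
(C) Brannigan's condition — blurred vision +; night sweats +; headache -; rash +; joint pain +
(D) Kale-Webb syndrome — blurred vision -; night sweats +; headache +; rash +; joint pain +
(E) Varlen's syndrome — blurred vision +; night sweats +; headache +; rash + (by blurred vision → rash); joint pain +
(F) vestibular collapse — does not account for blurred vision, headache, joint pain
Only (E) is consistent with every observation.

E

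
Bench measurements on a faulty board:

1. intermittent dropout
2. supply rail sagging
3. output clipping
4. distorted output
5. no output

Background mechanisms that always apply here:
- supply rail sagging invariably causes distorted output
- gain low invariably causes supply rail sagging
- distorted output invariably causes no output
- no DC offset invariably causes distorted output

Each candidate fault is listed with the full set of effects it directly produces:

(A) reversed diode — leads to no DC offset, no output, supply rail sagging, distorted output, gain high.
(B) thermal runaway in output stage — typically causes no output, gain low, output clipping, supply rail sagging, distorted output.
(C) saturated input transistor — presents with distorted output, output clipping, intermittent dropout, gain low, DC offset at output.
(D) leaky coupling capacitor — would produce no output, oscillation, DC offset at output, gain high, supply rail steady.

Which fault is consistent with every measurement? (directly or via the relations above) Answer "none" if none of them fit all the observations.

C

Testing each hypothesis:
(A) reversed diode — intermittent dropout NO; supply rail sagging yes; output clipping NO; distorted output yes; no output yes
(B) thermal runaway in output stage — does not account for intermittent dropout
(C) saturated input transistor — accounts for every observation (supply rail sagging by gain low → supply rail sagging)
(D) leaky coupling capacitor — fails on intermittent dropout, supply rail sagging, output clipping, distorted output (predicts supply rail steady, not supply rail sagging)
(C) is the only candidate with no mismatches.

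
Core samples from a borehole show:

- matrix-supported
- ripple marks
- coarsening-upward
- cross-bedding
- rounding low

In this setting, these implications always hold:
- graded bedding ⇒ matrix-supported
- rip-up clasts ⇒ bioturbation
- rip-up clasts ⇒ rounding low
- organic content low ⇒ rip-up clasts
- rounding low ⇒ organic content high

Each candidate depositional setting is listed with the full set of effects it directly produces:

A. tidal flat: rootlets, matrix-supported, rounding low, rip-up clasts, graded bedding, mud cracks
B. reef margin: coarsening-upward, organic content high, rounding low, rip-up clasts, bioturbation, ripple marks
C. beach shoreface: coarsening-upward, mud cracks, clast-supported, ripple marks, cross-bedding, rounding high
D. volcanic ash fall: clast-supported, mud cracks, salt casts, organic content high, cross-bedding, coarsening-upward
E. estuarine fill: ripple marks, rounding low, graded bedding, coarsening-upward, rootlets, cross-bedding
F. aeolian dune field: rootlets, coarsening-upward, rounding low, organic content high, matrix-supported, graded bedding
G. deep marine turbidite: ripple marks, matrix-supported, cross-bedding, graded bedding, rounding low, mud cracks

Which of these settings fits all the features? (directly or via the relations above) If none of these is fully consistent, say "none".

Testing each hypothesis:
(A) tidal flat — does not account for ripple marks, coarsening-upward, cross-bedding
(B) reef margin — matrix-supported miss; ripple marks match; coarsening-upward match; cross-bedding miss; rounding low match
(C) beach shoreface — fails on matrix-supported, rounding low (predicts clast-supported, not matrix-supported; predicts rounding high, not rounding low)
(D) volcanic ash fall — fails on matrix-supported, ripple marks, rounding low (predicts clast-supported, not matrix-supported)
(E) estuarine fill — matrix-supported match (through graded bedding → matrix-supported); ripple marks match; coarsening-upward match; cross-bedding match; rounding low match
(F) aeolian dune field — matrix-supported match; ripple marks miss; coarsening-upward match; cross-bedding miss; rounding low match
(G) deep marine turbidite — does not account for coarsening-upward
(E) is the only candidate with no mismatches.

E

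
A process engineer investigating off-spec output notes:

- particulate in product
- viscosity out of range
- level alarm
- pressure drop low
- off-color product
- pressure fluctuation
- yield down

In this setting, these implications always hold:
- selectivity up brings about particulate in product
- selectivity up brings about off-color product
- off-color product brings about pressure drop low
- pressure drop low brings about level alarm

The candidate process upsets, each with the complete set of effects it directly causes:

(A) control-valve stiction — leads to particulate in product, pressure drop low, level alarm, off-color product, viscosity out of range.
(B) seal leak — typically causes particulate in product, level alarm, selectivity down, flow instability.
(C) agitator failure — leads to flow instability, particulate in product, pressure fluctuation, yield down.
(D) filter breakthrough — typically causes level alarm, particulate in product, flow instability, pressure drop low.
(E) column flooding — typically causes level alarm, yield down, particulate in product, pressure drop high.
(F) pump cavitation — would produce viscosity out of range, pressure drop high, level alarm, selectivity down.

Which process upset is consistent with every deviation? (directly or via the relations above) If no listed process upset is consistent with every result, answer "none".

none

Per-candidate check:
(A) control-valve stiction — does not account for pressure fluctuation, yield down
(B) seal leak — particulate in product ✓; viscosity out of range ✗; level alarm ✓; pressure drop low ✗; off-color product ✗; pressure fluctuation ✗; yield down ✗
(C) agitator failure — does not account for viscosity out of range, level alarm, pressure drop low, off-color product
(D) filter breakthrough — does not account for viscosity out of range, off-color product, pressure fluctuation, yield down
(E) column flooding — particulate in product ✓; viscosity out of range ✗; level alarm ✓; pressure drop low ✗; off-color product ✗; pressure fluctuation ✗; yield down ✓
(F) pump cavitation — particulate in product ✗; viscosity out of range ✓; level alarm ✓; pressure drop low ✗; off-color product ✗; pressure fluctuation ✗; yield down ✗
Every candidate fails on at least one observation.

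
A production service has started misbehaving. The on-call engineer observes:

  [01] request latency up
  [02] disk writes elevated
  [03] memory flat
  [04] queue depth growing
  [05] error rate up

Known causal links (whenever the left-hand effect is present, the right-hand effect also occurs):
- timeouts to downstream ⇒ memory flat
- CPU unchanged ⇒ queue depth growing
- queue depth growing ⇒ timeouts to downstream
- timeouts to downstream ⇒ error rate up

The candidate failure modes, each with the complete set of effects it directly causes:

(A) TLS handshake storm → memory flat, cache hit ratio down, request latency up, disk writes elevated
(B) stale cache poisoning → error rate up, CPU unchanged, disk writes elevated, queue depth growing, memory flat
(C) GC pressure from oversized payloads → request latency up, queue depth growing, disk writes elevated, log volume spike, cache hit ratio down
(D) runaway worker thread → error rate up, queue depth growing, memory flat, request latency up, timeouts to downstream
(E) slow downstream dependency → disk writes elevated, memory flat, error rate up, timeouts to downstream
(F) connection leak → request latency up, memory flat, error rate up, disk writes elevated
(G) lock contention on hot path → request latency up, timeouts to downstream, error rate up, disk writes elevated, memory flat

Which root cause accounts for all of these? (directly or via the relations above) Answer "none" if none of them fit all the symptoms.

Testing each hypothesis:
(A) TLS handshake storm — request latency up +; disk writes elevated +; memory flat +; queue depth growing -; error rate up -
(B) stale cache poisoning — request latency up -; disk writes elevated +; memory flat +; queue depth growing +; error rate up +
(C) GC pressure from oversized payloads — request latency up +; disk writes elevated +; memory flat + (by queue depth growing → timeouts to downstream → memory flat); queue depth growing +; error rate up + (by queue depth growing → timeouts to downstream → error rate up)
(D) runaway worker thread — does not account for disk writes elevated
(E) slow downstream dependency — does not account for request latency up, queue depth growing
(F) connection leak — request latency up +; disk writes elevated +; memory flat +; queue depth growing -; error rate up +
(G) lock contention on hot path — request latency up +; disk writes elevated +; memory flat +; queue depth growing -; error rate up +
(C) is the only candidate with no mismatches.

C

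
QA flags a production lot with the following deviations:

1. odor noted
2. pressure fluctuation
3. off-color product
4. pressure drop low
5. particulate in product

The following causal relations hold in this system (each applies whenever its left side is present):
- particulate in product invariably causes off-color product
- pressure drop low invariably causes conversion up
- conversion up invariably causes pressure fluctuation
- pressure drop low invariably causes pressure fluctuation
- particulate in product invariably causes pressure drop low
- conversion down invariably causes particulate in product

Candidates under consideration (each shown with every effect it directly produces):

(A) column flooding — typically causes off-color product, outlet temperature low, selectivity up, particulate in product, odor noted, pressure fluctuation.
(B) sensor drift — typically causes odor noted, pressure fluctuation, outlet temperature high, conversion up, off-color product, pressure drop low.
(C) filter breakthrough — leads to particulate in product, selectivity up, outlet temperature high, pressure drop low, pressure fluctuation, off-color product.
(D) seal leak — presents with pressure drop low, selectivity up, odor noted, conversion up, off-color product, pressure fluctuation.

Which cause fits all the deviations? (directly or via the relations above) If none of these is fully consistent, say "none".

Per-candidate check:
(A) column flooding — accounts for every observation (pressure drop low via particulate in product → pressure drop low)
(B) sensor drift — odor noted ✓; pressure fluctuation ✓; off-color product ✓; pressure drop low ✓; particulate in product ✗
(C) filter breakthrough — does not account for odor noted
(D) seal leak — odor noted ✓; pressure fluctuation ✓; off-color product ✓; pressure drop low ✓; particulate in product ✗
Only (A) is consistent with every observation.

A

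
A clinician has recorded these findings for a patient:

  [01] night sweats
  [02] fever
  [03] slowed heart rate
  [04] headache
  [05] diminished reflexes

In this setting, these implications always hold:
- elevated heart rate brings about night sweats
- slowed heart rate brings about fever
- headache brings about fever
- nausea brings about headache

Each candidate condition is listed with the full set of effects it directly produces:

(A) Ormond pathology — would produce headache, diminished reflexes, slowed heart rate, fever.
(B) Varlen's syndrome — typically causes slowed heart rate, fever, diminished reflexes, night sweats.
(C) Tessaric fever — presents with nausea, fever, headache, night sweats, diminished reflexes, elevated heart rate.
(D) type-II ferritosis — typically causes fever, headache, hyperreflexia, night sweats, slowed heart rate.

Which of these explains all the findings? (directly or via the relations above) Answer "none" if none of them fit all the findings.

Checking each candidate against the observations:
(A) Ormond pathology — night sweats -; fever +; slowed heart rate +; headache +; diminished reflexes +
(B) Varlen's syndrome — night sweats +; fever +; slowed heart rate +; headache -; diminished reflexes +
(C) Tessaric fever — fails on slowed heart rate (predicts elevated heart rate, not slowed heart rate)
(D) type-II ferritosis — fails on diminished reflexes (predicts hyperreflexia, not diminished reflexes)
None of the listed candidates fits everything.

none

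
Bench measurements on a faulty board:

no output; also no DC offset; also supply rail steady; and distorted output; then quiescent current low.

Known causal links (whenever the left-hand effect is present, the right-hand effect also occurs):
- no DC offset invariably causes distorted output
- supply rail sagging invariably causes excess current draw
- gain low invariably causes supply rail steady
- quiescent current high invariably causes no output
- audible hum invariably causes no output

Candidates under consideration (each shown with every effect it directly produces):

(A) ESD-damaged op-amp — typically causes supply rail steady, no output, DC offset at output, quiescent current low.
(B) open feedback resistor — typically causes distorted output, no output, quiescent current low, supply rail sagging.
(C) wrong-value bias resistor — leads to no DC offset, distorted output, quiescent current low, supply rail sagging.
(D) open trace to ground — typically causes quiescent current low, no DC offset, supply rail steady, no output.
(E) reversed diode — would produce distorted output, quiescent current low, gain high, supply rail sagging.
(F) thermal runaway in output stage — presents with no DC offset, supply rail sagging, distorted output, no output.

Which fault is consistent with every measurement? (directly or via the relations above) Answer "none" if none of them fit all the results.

For each candidate, compare predicted effects to what was observed:
(A) ESD-damaged op-amp — fails on no DC offset, distorted output (predicts DC offset at output, not no DC offset)
(B) open feedback resistor — no output ✓; no DC offset ✗; supply rail steady ✗; distorted output ✓; quiescent current low ✓
(C) wrong-value bias resistor — fails on no output, supply rail steady (predicts supply rail sagging, not supply rail steady)
(D) open trace to ground — no output ✓; no DC offset ✓; supply rail steady ✓; distorted output ✓ (through no DC offset → distorted output); quiescent current low ✓
(E) reversed diode — no output ✗; no DC offset ✗; supply rail steady ✗; distorted output ✓; quiescent current low ✓
(F) thermal runaway in output stage — fails on supply rail steady, quiescent current low (predicts supply rail sagging, not supply rail steady)
Only (D) is consistent with every observation.

D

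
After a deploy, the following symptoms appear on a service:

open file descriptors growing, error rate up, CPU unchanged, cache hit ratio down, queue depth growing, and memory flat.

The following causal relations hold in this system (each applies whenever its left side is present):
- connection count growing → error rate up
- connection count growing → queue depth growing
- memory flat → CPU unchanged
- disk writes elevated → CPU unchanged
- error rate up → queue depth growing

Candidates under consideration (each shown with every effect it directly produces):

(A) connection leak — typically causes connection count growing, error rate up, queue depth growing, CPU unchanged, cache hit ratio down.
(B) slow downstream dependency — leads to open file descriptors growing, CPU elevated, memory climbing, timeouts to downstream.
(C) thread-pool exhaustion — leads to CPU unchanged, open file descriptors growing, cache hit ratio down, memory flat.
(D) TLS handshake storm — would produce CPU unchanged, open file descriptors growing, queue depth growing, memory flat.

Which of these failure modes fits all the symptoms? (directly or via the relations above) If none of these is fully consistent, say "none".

Checking each candidate against the observations:
(A) connection leak — open file descriptors growing -; error rate up +; CPU unchanged +; cache hit ratio down +; queue depth growing +; memory flat -
(B) slow downstream dependency — open file descriptors growing +; error rate up -; CPU unchanged -; cache hit ratio down -; queue depth growing -; memory flat -
(C) thread-pool exhaustion — does not account for error rate up, queue depth growing
(D) TLS handshake storm — open file descriptors growing +; error rate up -; CPU unchanged +; cache hit ratio down -; queue depth growing +; memory flat +
Every candidate fails on at least one observation.

none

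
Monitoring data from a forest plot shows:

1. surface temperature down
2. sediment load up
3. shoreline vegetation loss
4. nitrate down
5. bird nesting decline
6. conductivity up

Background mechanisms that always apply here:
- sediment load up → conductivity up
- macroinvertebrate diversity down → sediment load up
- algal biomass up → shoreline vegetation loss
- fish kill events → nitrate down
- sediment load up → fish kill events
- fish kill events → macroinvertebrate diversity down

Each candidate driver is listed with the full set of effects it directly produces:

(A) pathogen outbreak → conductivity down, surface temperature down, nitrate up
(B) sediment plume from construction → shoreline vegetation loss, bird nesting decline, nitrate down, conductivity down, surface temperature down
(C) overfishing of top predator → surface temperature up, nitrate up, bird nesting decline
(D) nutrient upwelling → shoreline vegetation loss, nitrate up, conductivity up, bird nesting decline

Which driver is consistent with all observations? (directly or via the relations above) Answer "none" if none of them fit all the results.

For each candidate, compare predicted effects to what was observed:
(A) pathogen outbreak — fails on sediment load up, shoreline vegetation loss, nitrate down, bird nesting decline, conductivity up (predicts nitrate up, not nitrate down; predicts conductivity down, not conductivity up)
(B) sediment plume from construction — fails on sediment load up, conductivity up (predicts conductivity down, not conductivity up)
(C) overfishing of top predator — fails on surface temperature down, sediment load up, shoreline vegetation loss, nitrate down, conductivity up (predicts surface temperature up, not surface temperature down; predicts nitrate up, not nitrate down)
(D) nutrient upwelling — surface temperature down ✗; sediment load up ✗; shoreline vegetation loss ✓; nitrate down ✗; bird nesting decline ✓; conductivity up ✓
Every candidate fails on at least one observation.

none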